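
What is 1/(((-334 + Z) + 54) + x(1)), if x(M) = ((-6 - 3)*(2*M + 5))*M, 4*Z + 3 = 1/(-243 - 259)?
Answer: -2008/690251 ≈ -0.0029091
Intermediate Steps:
Z = -1507/2008 (Z = -¾ + 1/(4*(-243 - 259)) = -¾ + (¼)/(-502) = -¾ + (¼)*(-1/502) = -¾ - 1/2008 = -1507/2008 ≈ -0.75050)
x(M) = M*(-45 - 18*M) (x(M) = (-9*(5 + 2*M))*M = (-45 - 18*M)*M = M*(-45 - 18*M))
1/(((-334 + Z) + 54) + x(1)) = 1/(((-334 - 1507/2008) + 54) - 9*1*(5 + 2*1)) = 1/((-672179/2008 + 54) - 9*1*(5 + 2)) = 1/(-563747/2008 - 9*1*7) = 1/(-563747/2008 - 63) = 1/(-690251/2008) = -2008/690251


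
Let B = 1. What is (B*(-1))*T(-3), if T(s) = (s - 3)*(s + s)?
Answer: -36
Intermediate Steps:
T(s) = 2*s*(-3 + s) (T(s) = (-3 + s)*(2*s) = 2*s*(-3 + s))
(B*(-1))*T(-3) = (1*(-1))*(2*(-3)*(-3 - 3)) = -2*(-3)*(-6) = -1*36 = -36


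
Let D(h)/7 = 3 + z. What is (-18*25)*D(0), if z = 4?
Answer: -22050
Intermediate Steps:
D(h) = 49 (D(h) = 7*(3 + 4) = 7*7 = 49)
(-18*25)*D(0) = -18*25*49 = -450*49 = -22050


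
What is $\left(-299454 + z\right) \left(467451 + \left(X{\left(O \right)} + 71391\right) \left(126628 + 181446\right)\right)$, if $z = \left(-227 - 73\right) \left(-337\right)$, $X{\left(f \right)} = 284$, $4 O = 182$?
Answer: $-4379987849073954$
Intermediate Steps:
$O = \frac{91}{2}$ ($O = \frac{1}{4} \cdot 182 = \frac{91}{2} \approx 45.5$)
$z = 101100$ ($z = \left(-300\right) \left(-337\right) = 101100$)
$\left(-299454 + z\right) \left(467451 + \left(X{\left(O \right)} + 71391\right) \left(126628 + 181446\right)\right) = \left(-299454 + 101100\right) \left(467451 + \left(284 + 71391\right) \left(126628 + 181446\right)\right) = - 198354 \left(467451 + 71675 \cdot 308074\right) = - 198354 \left(467451 + 22081203950\right) = \left(-198354\right) 22081671401 = -4379987849073954$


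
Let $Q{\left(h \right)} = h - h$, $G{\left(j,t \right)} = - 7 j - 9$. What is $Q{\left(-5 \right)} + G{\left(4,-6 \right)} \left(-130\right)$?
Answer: $4810$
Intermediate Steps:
$G{\left(j,t \right)} = -9 - 7 j$
$Q{\left(h \right)} = 0$
$Q{\left(-5 \right)} + G{\left(4,-6 \right)} \left(-130\right) = 0 + \left(-9 - 28\right) \left(-130\right) = 0 - -4810 = 0 + 4810 = 4810$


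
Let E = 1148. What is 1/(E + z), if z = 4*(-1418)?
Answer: -1/4524 ≈ -0.00022104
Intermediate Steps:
z = -5672
1/(E + z) = 1/(1148 - 5672) = 1/(-4524) = -1/4524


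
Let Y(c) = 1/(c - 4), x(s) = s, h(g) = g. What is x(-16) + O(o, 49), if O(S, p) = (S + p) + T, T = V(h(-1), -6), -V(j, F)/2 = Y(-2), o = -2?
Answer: 94/3 ≈ 31.333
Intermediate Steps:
Y(c) = 1/(-4 + c)
V(j, F) = 1/3 (V(j, F) = -2/(-4 - 2) = -2/(-6) = -2*(-1/6) = 1/3)
T = 1/3 ≈ 0.33333
O(S, p) = 1/3 + S + p (O(S, p) = (S + p) + 1/3 = 1/3 + S + p)
x(-16) + O(o, 49) = -16 + (1/3 - 2 + 49) = -16 + 142/3 = 94/3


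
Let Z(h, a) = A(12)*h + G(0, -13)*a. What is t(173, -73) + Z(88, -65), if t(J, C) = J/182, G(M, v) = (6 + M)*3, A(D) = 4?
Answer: -148703/182 ≈ -817.05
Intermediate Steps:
G(M, v) = 18 + 3*M
t(J, C) = J/182 (t(J, C) = J*(1/182) = J/182)
Z(h, a) = 4*h + 18*a (Z(h, a) = 4*h + (18 + 3*0)*a = 4*h + (18 + 0)*a = 4*h + 18*a)
t(173, -73) + Z(88, -65) = (1/182)*173 + (4*88 + 18*(-65)) = 173/182 + (352 - 1170) = 173/182 - 818 = -148703/182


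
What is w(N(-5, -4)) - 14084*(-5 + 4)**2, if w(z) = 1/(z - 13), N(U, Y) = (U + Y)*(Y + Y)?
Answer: -830955/59 ≈ -14084.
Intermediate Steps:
N(U, Y) = 2*Y*(U + Y) (N(U, Y) = (U + Y)*(2*Y) = 2*Y*(U + Y))
w(z) = 1/(-13 + z)
w(N(-5, -4)) - 14084*(-5 + 4)**2 = 1/(-13 + 2*(-4)*(-5 - 4)) - 14084*(-5 + 4)**2 = 1/(-13 + 2*(-4)*(-9)) - 14084*(-1)**2 = 1/(-13 + 72) - 14084 = 1/59 - 1006*14 = 1/59 - 14084 = -830955/59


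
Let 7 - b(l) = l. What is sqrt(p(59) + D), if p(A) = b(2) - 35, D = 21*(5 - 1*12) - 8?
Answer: I*sqrt(185) ≈ 13.601*I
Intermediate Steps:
b(l) = 7 - l
D = -155 (D = 21*(5 - 12) - 8 = 21*(-7) - 8 = -147 - 8 = -155)
p(A) = -30 (p(A) = (7 - 1*2) - 35 = (7 - 2) - 35 = 5 - 35 = -30)
sqrt(p(59) + D) = sqrt(-30 - 155) = sqrt(-185) = I*sqrt(185)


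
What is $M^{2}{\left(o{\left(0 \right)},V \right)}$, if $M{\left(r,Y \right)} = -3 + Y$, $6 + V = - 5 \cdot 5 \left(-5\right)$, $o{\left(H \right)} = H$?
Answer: $13456$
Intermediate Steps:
$V = 119$ ($V = -6 - 5 \cdot 5 \left(-5\right) = -6 - -125 = -6 + 125 = 119$)
$M^{2}{\left(o{\left(0 \right)},V \right)} = \left(-3 + 119\right)^{2} = 116^{2} = 13456$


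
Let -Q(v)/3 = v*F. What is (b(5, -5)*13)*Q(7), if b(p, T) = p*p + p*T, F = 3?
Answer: 0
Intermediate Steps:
Q(v) = -9*v (Q(v) = -3*v*3 = -9*v)
b(p, T) = p² + T*p
(b(5, -5)*13)*Q(7) = ((5*(-5 + 5))*13)*(-9*7) = ((5*0)*13)*(-63) = (0*13)*(-63) = 0*(-63) = 0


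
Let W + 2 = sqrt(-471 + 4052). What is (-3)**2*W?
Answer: -18 + 9*sqrt(3581) ≈ 520.57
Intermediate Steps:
W = -2 + sqrt(3581) (W = -2 + sqrt(-471 + 4052) = -2 + sqrt(3581) ≈ 57.841)
(-3)**2*W = (-3)**2*(-2 + sqrt(3581)) = 9*(-2 + sqrt(3581)) = -18 + 9*sqrt(3581)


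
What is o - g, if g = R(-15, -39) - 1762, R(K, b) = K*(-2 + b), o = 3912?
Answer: 5059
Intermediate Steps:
g = -1147 (g = -15*(-2 - 39) - 1762 = -15*(-41) - 1762 = 615 - 1762 = -1147)
o - g = 3912 - 1*(-1147) = 3912 + 1147 = 5059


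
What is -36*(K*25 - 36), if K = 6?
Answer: -4104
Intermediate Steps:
-36*(K*25 - 36) = -36*(6*25 - 36) = -36*(150 - 36) = -36*114 = -4104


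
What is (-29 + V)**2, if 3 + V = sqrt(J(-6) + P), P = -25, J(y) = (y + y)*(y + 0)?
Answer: (32 - sqrt(47))**2 ≈ 632.24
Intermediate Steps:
J(y) = 2*y**2 (J(y) = (2*y)*y = 2*y**2)
V = -3 + sqrt(47) (V = -3 + sqrt(2*(-6)**2 - 25) = -3 + sqrt(2*36 - 25) = -3 + sqrt(72 - 25) = -3 + sqrt(47) ≈ 3.8557)
(-29 + V)**2 = (-29 + (-3 + sqrt(47)))**2 = (-32 + sqrt(47))**2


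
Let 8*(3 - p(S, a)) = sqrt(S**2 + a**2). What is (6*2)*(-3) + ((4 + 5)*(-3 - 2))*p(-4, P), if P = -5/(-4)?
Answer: -171 + 45*sqrt(281)/32 ≈ -147.43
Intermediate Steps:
P = 5/4 (P = -5*(-1/4) = 5/4 ≈ 1.2500)
p(S, a) = 3 - sqrt(S**2 + a**2)/8
(6*2)*(-3) + ((4 + 5)*(-3 - 2))*p(-4, P) = (6*2)*(-3) + ((4 + 5)*(-3 - 2))*(3 - sqrt((-4)**2 + (5/4)**2)/8) = 12*(-3) + (9*(-5))*(3 - sqrt(16 + 25/16)/8) = -36 - 45*(3 - sqrt(281)/32) = -36 + (-135 + 45*sqrt(281)/32) = -171 + 45*sqrt(281)/32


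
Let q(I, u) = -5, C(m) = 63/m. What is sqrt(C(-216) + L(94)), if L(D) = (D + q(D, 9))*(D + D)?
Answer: sqrt(2409366)/12 ≈ 129.35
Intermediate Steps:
L(D) = 2*D*(-5 + D) (L(D) = (D - 5)*(D + D) = (-5 + D)*(2*D) = 2*D*(-5 + D))
sqrt(C(-216) + L(94)) = sqrt(63/(-216) + 2*94*(-5 + 94)) = sqrt(63*(-1/216) + 2*94*89) = sqrt(-7/24 + 16732) = sqrt(401561/24) = sqrt(2409366)/12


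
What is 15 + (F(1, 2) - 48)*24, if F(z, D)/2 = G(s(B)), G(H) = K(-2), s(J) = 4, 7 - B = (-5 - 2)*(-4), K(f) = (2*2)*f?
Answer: -1521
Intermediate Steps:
K(f) = 4*f
B = -21 (B = 7 - (-5 - 2)*(-4) = 7 - (-7)*(-4) = 7 - 1*28 = 7 - 28 = -21)
G(H) = -8 (G(H) = 4*(-2) = -8)
F(z, D) = -16 (F(z, D) = 2*(-8) = -16)
15 + (F(1, 2) - 48)*24 = 15 + (-16 - 48)*24 = 15 - 64*24 = 15 - 1536 = -1521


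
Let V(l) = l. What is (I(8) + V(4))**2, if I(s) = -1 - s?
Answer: 25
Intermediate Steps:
(I(8) + V(4))**2 = ((-1 - 1*8) + 4)**2 = ((-1 - 8) + 4)**2 = (-9 + 4)**2 = (-5)**2 = 25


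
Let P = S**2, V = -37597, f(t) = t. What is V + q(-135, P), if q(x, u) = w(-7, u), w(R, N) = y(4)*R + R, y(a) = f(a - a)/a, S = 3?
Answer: -37604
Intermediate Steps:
y(a) = 0 (y(a) = (a - a)/a = 0/a = 0)
w(R, N) = R (w(R, N) = 0*R + R = 0 + R = R)
P = 9 (P = 3**2 = 9)
q(x, u) = -7
V + q(-135, P) = -37597 - 7 = -37604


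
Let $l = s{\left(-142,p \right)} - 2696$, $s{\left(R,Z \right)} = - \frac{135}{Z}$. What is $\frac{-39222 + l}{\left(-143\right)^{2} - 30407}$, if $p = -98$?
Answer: $\frac{4107829}{975884} \approx 4.2093$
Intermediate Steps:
$l = - \frac{264073}{98}$ ($l = - \frac{135}{-98} - 2696 = \left(-135\right) \left(- \frac{1}{98}\right) - 2696 = \frac{135}{98} - 2696 = - \frac{264073}{98} \approx -2694.6$)
$\frac{-39222 + l}{\left(-143\right)^{2} - 30407} = \frac{-39222 - \frac{264073}{98}}{\left(-143\right)^{2} - 30407} = - \frac{4107829}{98 \left(20449 - 30407\right)} = - \frac{4107829}{98 \left(-9958\right)} = \left(- \frac{4107829}{98}\right) \left(- \frac{1}{9958}\right) = \frac{4107829}{975884}$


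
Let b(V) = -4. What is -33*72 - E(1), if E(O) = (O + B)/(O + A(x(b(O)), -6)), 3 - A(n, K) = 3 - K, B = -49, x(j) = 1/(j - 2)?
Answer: -11928/5 ≈ -2385.6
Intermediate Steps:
x(j) = 1/(-2 + j)
A(n, K) = K (A(n, K) = 3 - (3 - K) = 3 + (-3 + K) = K)
E(O) = (-49 + O)/(-6 + O) (E(O) = (O - 49)/(O - 6) = (-49 + O)/(-6 + O))
-33*72 - E(1) = -33*72 - (-49 + 1)/(-6 + 1) = -2376 - (-48)/(-5) = -2376 - (-1)*(-48)/5 = -2376 - 1*48/5 = -2376 - 48/5 = -11928/5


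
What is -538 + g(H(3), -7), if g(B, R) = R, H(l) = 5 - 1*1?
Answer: -545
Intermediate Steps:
H(l) = 4 (H(l) = 5 - 1 = 4)
-538 + g(H(3), -7) = -538 - 7 = -545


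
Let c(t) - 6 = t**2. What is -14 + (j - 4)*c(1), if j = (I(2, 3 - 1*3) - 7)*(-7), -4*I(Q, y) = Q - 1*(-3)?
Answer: 1449/4 ≈ 362.25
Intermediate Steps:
c(t) = 6 + t**2
I(Q, y) = -3/4 - Q/4 (I(Q, y) = -(Q - 1*(-3))/4 = -(Q + 3)/4 = -(3 + Q)/4 = -3/4 - Q/4)
j = 231/4 (j = ((-3/4 - 1/4*2) - 7)*(-7) = ((-3/4 - 1/2) - 7)*(-7) = (-5/4 - 7)*(-7) = -33/4*(-7) = 231/4 ≈ 57.750)
-14 + (j - 4)*c(1) = -14 + (231/4 - 4)*(6 + 1**2) = -14 + 215*(6 + 1)/4 = -14 + (215/4)*7 = -14 + 1505/4 = 1449/4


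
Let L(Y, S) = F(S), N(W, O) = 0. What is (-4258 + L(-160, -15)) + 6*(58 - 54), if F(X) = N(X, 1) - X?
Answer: -4219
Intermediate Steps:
F(X) = -X (F(X) = 0 - X = -X)
L(Y, S) = -S
(-4258 + L(-160, -15)) + 6*(58 - 54) = (-4258 - 1*(-15)) + 6*(58 - 54) = (-4258 + 15) + 6*4 = -4243 + 24 = -4219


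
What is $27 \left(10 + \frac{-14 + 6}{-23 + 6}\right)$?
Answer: $\frac{4806}{17} \approx 282.71$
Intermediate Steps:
$27 \left(10 + \frac{-14 + 6}{-23 + 6}\right) = 27 \left(10 - \frac{8}{-17}\right) = 27 \left(10 - - \frac{8}{17}\right) = 27 \left(10 + \frac{8}{17}\right) = 27 \cdot \frac{178}{17} = \frac{4806}{17}$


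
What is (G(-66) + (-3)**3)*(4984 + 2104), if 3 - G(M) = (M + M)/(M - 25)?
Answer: -16415808/91 ≈ -1.8039e+5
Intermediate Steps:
G(M) = 3 - 2*M/(-25 + M) (G(M) = 3 - (M + M)/(M - 25) = 3 - 2*M/(-25 + M))
(G(-66) + (-3)**3)*(4984 + 2104) = ((-75 - 66)/(-25 - 66) + (-3)**3)*(4984 + 2104) = (-141/(-91) - 27)*7088 = (-1/91*(-141) - 27)*7088 = (141/91 - 27)*7088 = -2316/91*7088 = -16415808/91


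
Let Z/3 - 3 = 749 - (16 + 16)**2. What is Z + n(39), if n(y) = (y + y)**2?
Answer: 5268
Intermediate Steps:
n(y) = 4*y**2 (n(y) = (2*y)**2 = 4*y**2)
Z = -816 (Z = 9 + 3*(749 - (16 + 16)**2) = 9 + 3*(749 - 1*32**2) = 9 + 3*(749 - 1*1024) = 9 + 3*(749 - 1024) = 9 + 3*(-275) = 9 - 825 = -816)
Z + n(39) = -816 + 4*39**2 = -816 + 4*1521 = -816 + 6084 = 5268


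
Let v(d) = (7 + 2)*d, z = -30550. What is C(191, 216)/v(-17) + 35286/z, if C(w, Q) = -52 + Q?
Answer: -5204479/2337075 ≈ -2.2269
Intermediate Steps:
v(d) = 9*d
C(191, 216)/v(-17) + 35286/z = (-52 + 216)/((9*(-17))) + 35286/(-30550) = 164/(-153) + 35286*(-1/30550) = 164*(-1/153) - 17643/15275 = -164/153 - 17643/15275 = -5204479/2337075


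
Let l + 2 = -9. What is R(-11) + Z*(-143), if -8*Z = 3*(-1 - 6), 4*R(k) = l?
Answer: -3025/8 ≈ -378.13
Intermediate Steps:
l = -11 (l = -2 - 9 = -11)
R(k) = -11/4 (R(k) = (¼)*(-11) = -11/4)
Z = 21/8 (Z = -3*(-1 - 6)/8 = -3*(-7)/8 = -⅛*(-21) = 21/8 ≈ 2.6250)
R(-11) + Z*(-143) = -11/4 + (21/8)*(-143) = -11/4 - 3003/8 = -3025/8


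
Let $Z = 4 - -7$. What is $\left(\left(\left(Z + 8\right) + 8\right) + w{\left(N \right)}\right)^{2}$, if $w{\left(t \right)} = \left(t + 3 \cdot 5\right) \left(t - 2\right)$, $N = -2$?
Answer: $625$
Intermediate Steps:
$Z = 11$ ($Z = 4 + 7 = 11$)
$w{\left(t \right)} = \left(-2 + t\right) \left(15 + t\right)$ ($w{\left(t \right)} = \left(t + 15\right) \left(-2 + t\right) = \left(15 + t\right) \left(-2 + t\right) = \left(-2 + t\right) \left(15 + t\right)$)
$\left(\left(\left(Z + 8\right) + 8\right) + w{\left(N \right)}\right)^{2} = \left(\left(\left(11 + 8\right) + 8\right) + \left(-30 + \left(-2\right)^{2} + 13 \left(-2\right)\right)\right)^{2} = \left(\left(19 + 8\right) - 52\right)^{2} = \left(27 - 52\right)^{2} = \left(-25\right)^{2} = 625$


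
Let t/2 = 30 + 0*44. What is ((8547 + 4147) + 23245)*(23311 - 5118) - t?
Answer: 653838167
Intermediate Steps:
t = 60 (t = 2*(30 + 0*44) = 2*(30 + 0) = 2*30 = 60)
((8547 + 4147) + 23245)*(23311 - 5118) - t = ((8547 + 4147) + 23245)*(23311 - 5118) - 1*60 = (12694 + 23245)*18193 - 60 = 35939*18193 - 60 = 653838227 - 60 = 653838167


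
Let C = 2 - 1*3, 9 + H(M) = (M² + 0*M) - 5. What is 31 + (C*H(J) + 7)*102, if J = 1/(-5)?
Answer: 54223/25 ≈ 2168.9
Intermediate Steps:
J = -⅕ ≈ -0.20000
H(M) = -14 + M² (H(M) = -9 + ((M² + 0*M) - 5) = -9 + ((M² + 0) - 5) = -9 + (M² - 5) = -9 + (-5 + M²) = -14 + M²)
C = -1 (C = 2 - 3 = -1)
31 + (C*H(J) + 7)*102 = 31 + (-(-14 + (-⅕)²) + 7)*102 = 31 + (-(-14 + 1/25) + 7)*102 = 31 + (-1*(-349/25) + 7)*102 = 31 + (349/25 + 7)*102 = 31 + (524/25)*102 = 31 + 53448/25 = 54223/25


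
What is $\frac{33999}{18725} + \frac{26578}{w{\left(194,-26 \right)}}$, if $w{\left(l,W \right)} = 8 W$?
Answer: $- \frac{35042947}{278200} \approx -125.96$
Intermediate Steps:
$\frac{33999}{18725} + \frac{26578}{w{\left(194,-26 \right)}} = \frac{33999}{18725} + \frac{26578}{8 \left(-26\right)} = 33999 \cdot \frac{1}{18725} + \frac{26578}{-208} = \frac{4857}{2675} + 26578 \left(- \frac{1}{208}\right) = \frac{4857}{2675} - \frac{13289}{104} = - \frac{35042947}{278200}$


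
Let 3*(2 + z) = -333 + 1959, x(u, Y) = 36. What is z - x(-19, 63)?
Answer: 504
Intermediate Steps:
z = 540 (z = -2 + (-333 + 1959)/3 = -2 + (1/3)*1626 = -2 + 542 = 540)
z - x(-19, 63) = 540 - 1*36 = 540 - 36 = 504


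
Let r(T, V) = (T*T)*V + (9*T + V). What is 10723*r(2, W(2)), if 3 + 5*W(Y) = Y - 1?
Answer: 171568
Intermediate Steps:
W(Y) = -⅘ + Y/5 (W(Y) = -⅗ + (Y - 1)/5 = -⅗ + (-1 + Y)/5 = -⅗ + (-⅕ + Y/5) = -⅘ + Y/5)
r(T, V) = V + 9*T + V*T² (r(T, V) = T²*V + (V + 9*T) = V*T² + (V + 9*T) = V + 9*T + V*T²)
10723*r(2, W(2)) = 10723*((-⅘ + (⅕)*2) + 9*2 + (-⅘ + (⅕)*2)*2²) = 10723*((-⅘ + ⅖) + 18 + (-⅘ + ⅖)*4) = 10723*(-⅖ + 18 - ⅖*4) = 10723*(-⅖ + 18 - 8/5) = 10723*16 = 171568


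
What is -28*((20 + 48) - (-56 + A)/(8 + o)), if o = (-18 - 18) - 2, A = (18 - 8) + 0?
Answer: -27916/15 ≈ -1861.1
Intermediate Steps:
A = 10 (A = 10 + 0 = 10)
o = -38 (o = -36 - 2 = -38)
-28*((20 + 48) - (-56 + A)/(8 + o)) = -28*((20 + 48) - (-56 + 10)/(8 - 38)) = -28*(68 - (-46)/(-30)) = -28*(68 - (-46)*(-1)/30) = -28*(68 - 1*23/15) = -28*(68 - 23/15) = -28*997/15 = -27916/15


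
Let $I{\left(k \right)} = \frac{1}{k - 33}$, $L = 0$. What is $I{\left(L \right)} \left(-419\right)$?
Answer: $\frac{419}{33} \approx 12.697$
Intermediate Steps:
$I{\left(k \right)} = \frac{1}{-33 + k}$
$I{\left(L \right)} \left(-419\right) = \frac{1}{-33 + 0} \left(-419\right) = \frac{1}{-33} \left(-419\right) = \left(- \frac{1}{33}\right) \left(-419\right) = \frac{419}{33}$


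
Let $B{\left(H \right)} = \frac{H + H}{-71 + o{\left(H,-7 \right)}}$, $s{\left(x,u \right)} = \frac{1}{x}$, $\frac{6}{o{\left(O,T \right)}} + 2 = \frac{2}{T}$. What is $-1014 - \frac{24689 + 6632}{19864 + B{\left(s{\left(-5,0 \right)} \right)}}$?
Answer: $- \frac{59410729289}{58499496} \approx -1015.6$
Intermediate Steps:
$o{\left(O,T \right)} = \frac{6}{-2 + \frac{2}{T}}$
$B{\left(H \right)} = - \frac{16 H}{589}$ ($B{\left(H \right)} = \frac{H + H}{-71 - - \frac{21}{-1 - 7}} = \frac{2 H}{-71 - - \frac{21}{-8}} = \frac{2 H}{-71 - \left(-21\right) \left(- \frac{1}{8}\right)} = \frac{2 H}{-71 - \frac{21}{8}} = \frac{2 H}{- \frac{589}{8}} = 2 H \left(- \frac{8}{589}\right) = - \frac{16 H}{589}$)
$-1014 - \frac{24689 + 6632}{19864 + B{\left(s{\left(-5,0 \right)} \right)}} = -1014 - \frac{24689 + 6632}{19864 - \frac{16}{589 \left(-5\right)}} = -1014 - \frac{31321}{19864 - - \frac{16}{2945}} = -1014 - \frac{31321}{19864 + \frac{16}{2945}} = -1014 - \frac{31321}{\frac{58499496}{2945}} = -1014 - 31321 \cdot \frac{2945}{58499496} = -1014 - \frac{92240345}{58499496} = - \frac{59410729289}{58499496}$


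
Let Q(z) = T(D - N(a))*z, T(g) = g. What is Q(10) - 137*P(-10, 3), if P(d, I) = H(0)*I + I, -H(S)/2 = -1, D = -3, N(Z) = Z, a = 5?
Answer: -1313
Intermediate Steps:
H(S) = 2 (H(S) = -2*(-1) = 2)
Q(z) = -8*z (Q(z) = (-3 - 1*5)*z = (-3 - 5)*z = -8*z)
P(d, I) = 3*I (P(d, I) = 2*I + I = 3*I)
Q(10) - 137*P(-10, 3) = -8*10 - 411*3 = -80 - 137*9 = -80 - 1233 = -1313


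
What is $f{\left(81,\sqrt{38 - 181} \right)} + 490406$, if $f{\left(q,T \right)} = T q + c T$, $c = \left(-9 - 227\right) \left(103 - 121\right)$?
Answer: $490406 + 4329 i \sqrt{143} \approx 4.9041 \cdot 10^{5} + 51767.0 i$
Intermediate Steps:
$c = 4248$ ($c = \left(-236\right) \left(-18\right) = 4248$)
$f{\left(q,T \right)} = 4248 T + T q$ ($f{\left(q,T \right)} = T q + 4248 T = 4248 T + T q$)
$f{\left(81,\sqrt{38 - 181} \right)} + 490406 = \sqrt{38 - 181} \left(4248 + 81\right) + 490406 = \sqrt{-143} \cdot 4329 + 490406 = i \sqrt{143} \cdot 4329 + 490406 = 4329 i \sqrt{143} + 490406 = 490406 + 4329 i \sqrt{143}$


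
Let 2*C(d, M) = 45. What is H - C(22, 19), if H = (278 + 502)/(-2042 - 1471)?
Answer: -53215/2342 ≈ -22.722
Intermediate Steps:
C(d, M) = 45/2 (C(d, M) = (½)*45 = 45/2)
H = -260/1171 (H = 780/(-3513) = 780*(-1/3513) = -260/1171 ≈ -0.22203)
H - C(22, 19) = -260/1171 - 1*45/2 = -260/1171 - 45/2 = -53215/2342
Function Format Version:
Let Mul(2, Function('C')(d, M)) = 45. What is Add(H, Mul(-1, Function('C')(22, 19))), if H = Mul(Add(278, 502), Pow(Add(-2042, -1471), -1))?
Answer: Rational(-53215, 2342) ≈ -22.722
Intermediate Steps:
Function('C')(d, M) = Rational(45, 2) (Function('C')(d, M) = Mul(Rational(1, 2), 45) = Rational(45, 2))
H = Rational(-260, 1171) (H = Mul(780, Pow(-3513, -1)) = Mul(780, Rational(-1, 3513)) = Rational(-260, 1171) ≈ -0.22203)
Add(H, Mul(-1, Function('C')(22, 19))) = Add(Rational(-260, 1171), Mul(-1, Rational(45, 2))) = Add(Rational(-260, 1171), Rational(-45, 2)) = Rational(-53215, 2342)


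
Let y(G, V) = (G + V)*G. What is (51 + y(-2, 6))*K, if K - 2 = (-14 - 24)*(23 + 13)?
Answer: -58738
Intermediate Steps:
y(G, V) = G*(G + V)
K = -1366 (K = 2 + (-14 - 24)*(23 + 13) = 2 - 38*36 = 2 - 1368 = -1366)
(51 + y(-2, 6))*K = (51 - 2*(-2 + 6))*(-1366) = (51 - 2*4)*(-1366) = (51 - 8)*(-1366) = 43*(-1366) = -58738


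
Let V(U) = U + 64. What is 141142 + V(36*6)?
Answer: 141422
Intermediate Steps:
V(U) = 64 + U
141142 + V(36*6) = 141142 + (64 + 36*6) = 141142 + (64 + 216) = 141142 + 280 = 141422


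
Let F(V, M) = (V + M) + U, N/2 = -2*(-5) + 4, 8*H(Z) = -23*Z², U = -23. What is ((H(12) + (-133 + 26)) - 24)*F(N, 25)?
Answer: -16350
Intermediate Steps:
H(Z) = -23*Z²/8 (H(Z) = (-23*Z²)/8 = -23*Z²/8)
N = 28 (N = 2*(-2*(-5) + 4) = 2*(10 + 4) = 2*14 = 28)
F(V, M) = -23 + M + V (F(V, M) = (V + M) - 23 = (M + V) - 23 = -23 + M + V)
((H(12) + (-133 + 26)) - 24)*F(N, 25) = ((-23/8*12² + (-133 + 26)) - 24)*(-23 + 25 + 28) = ((-23/8*144 - 107) - 24)*30 = ((-414 - 107) - 24)*30 = (-521 - 24)*30 = -545*30 = -16350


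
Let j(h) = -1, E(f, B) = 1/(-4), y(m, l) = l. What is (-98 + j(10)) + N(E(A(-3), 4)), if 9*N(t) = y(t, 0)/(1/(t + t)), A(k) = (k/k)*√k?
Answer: -99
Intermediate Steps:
A(k) = √k (A(k) = 1*√k = √k)
E(f, B) = -¼
N(t) = 0 (N(t) = (0/(1/(t + t)))/9 = (0/(1/(2*t)))/9 = (0/((1/(2*t))))/9 = (0*(2*t))/9 = (⅑)*0 = 0)
(-98 + j(10)) + N(E(A(-3), 4)) = (-98 - 1) + 0 = -99 + 0 = -99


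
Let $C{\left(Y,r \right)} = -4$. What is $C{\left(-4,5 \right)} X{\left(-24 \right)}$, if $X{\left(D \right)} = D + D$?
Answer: $192$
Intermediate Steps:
$X{\left(D \right)} = 2 D$
$C{\left(-4,5 \right)} X{\left(-24 \right)} = - 4 \cdot 2 \left(-24\right) = \left(-4\right) \left(-48\right) = 192$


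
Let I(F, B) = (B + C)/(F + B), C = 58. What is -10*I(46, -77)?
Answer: -190/31 ≈ -6.1290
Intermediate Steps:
I(F, B) = (58 + B)/(B + F) (I(F, B) = (B + 58)/(F + B) = (58 + B)/(B + F))
-10*I(46, -77) = -10*(58 - 77)/(-77 + 46) = -10*(-19)/(-31) = -(-10)*(-19)/31 = -10*19/31 = -190/31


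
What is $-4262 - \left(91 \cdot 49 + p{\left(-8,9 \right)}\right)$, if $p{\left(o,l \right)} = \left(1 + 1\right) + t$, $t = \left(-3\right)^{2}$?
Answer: $-8732$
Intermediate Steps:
$t = 9$
$p{\left(o,l \right)} = 11$ ($p{\left(o,l \right)} = \left(1 + 1\right) + 9 = 2 + 9 = 11$)
$-4262 - \left(91 \cdot 49 + p{\left(-8,9 \right)}\right) = -4262 - \left(91 \cdot 49 + 11\right) = -4262 - \left(4459 + 11\right) = -4262 - 4470 = -8732$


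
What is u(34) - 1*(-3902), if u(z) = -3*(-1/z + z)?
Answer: 129203/34 ≈ 3800.1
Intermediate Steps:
u(z) = -3*z + 3/z (u(z) = -3*(z - 1/z) = -3*z + 3/z)
u(34) - 1*(-3902) = (-3*34 + 3/34) - 1*(-3902) = (-102 + 3*(1/34)) + 3902 = (-102 + 3/34) + 3902 = -3465/34 + 3902 = 129203/34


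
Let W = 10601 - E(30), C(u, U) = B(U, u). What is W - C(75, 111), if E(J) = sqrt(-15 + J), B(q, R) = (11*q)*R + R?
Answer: -81049 - sqrt(15) ≈ -81053.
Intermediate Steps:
B(q, R) = R + 11*R*q (B(q, R) = 11*R*q + R = R + 11*R*q)
C(u, U) = u*(1 + 11*U)
W = 10601 - sqrt(15) (W = 10601 - sqrt(-15 + 30) = 10601 - sqrt(15) ≈ 10597.)
W - C(75, 111) = (10601 - sqrt(15)) - 75*(1 + 11*111) = (10601 - sqrt(15)) - 75*(1 + 1221) = (10601 - sqrt(15)) - 75*1222 = (10601 - sqrt(15)) - 1*91650 = (10601 - sqrt(15)) - 91650 = -81049 - sqrt(15)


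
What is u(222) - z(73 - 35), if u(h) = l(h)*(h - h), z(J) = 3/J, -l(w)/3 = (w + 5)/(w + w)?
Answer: -3/38 ≈ -0.078947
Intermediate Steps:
l(w) = -3*(5 + w)/(2*w) (l(w) = -3*(w + 5)/(w + w) = -3*(5 + w)/(2*w))
u(h) = 0 (u(h) = (3*(-5 - h)/(2*h))*(h - h) = (3*(-5 - h)/(2*h))*0 = 0)
u(222) - z(73 - 35) = 0 - 3/(73 - 35) = 0 - 3/38 = -3/38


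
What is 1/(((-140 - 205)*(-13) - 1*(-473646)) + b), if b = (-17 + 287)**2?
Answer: 1/551031 ≈ 1.8148e-6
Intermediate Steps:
b = 72900 (b = 270**2 = 72900)
1/(((-140 - 205)*(-13) - 1*(-473646)) + b) = 1/(((-140 - 205)*(-13) - 1*(-473646)) + 72900) = 1/((-345*(-13) + 473646) + 72900) = 1/((4485 + 473646) + 72900) = 1/(478131 + 72900) = 1/551031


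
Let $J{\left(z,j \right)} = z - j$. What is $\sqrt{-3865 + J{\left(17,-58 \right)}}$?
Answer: $i \sqrt{3790} \approx 61.563 i$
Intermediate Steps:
$\sqrt{-3865 + J{\left(17,-58 \right)}} = \sqrt{-3865 + \left(17 - -58\right)} = \sqrt{-3865 + \left(17 + 58\right)} = \sqrt{-3865 + 75} = \sqrt{-3790} = i \sqrt{3790}$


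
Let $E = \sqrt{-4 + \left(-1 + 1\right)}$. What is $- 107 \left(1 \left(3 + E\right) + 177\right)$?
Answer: $-19260 - 214 i \approx -19260.0 - 214.0 i$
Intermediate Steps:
$E = 2 i$ ($E = \sqrt{-4 + 0} = \sqrt{-4} = 2 i \approx 2.0 i$)
$- 107 \left(1 \left(3 + E\right) + 177\right) = - 107 \left(1 \left(3 + 2 i\right) + 177\right) = - 107 \left(\left(3 + 2 i\right) + 177\right) = - 107 \left(180 + 2 i\right) = -19260 - 214 i$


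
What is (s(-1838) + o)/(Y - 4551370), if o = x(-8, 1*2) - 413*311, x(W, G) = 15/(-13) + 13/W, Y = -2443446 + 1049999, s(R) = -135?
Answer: 13372401/618260968 ≈ 0.021629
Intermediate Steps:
Y = -1393447
x(W, G) = -15/13 + 13/W (x(W, G) = 15*(-1/13) + 13/W = -15/13 + 13/W)
o = -13358361/104 (o = (-15/13 + 13/(-8)) - 413*311 = (-15/13 + 13*(-1/8)) - 128443 = (-15/13 - 13/8) - 128443 = -289/104 - 128443 = -13358361/104 ≈ -1.2845e+5)
(s(-1838) + o)/(Y - 4551370) = (-135 - 13358361/104)/(-1393447 - 4551370) = -13372401/104/(-5944817) = -13372401/104*(-1/5944817) = 13372401/618260968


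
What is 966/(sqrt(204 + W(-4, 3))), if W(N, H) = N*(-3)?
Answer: 161*sqrt(6)/6 ≈ 65.728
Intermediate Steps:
W(N, H) = -3*N
966/(sqrt(204 + W(-4, 3))) = 966/(sqrt(204 - 3*(-4))) = 966/(sqrt(204 + 12)) = 966/(sqrt(216)) = 966/((6*sqrt(6))) = 966*(sqrt(6)/36) = 161*sqrt(6)/6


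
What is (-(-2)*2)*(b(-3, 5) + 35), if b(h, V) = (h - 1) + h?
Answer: 112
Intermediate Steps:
b(h, V) = -1 + 2*h (b(h, V) = (-1 + h) + h = -1 + 2*h)
(-(-2)*2)*(b(-3, 5) + 35) = (-(-2)*2)*((-1 + 2*(-3)) + 35) = (-2*(-2))*((-1 - 6) + 35) = 4*(-7 + 35) = 4*28 = 112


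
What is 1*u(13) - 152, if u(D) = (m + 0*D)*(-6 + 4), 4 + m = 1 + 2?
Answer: -150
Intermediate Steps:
m = -1 (m = -4 + (1 + 2) = -4 + 3 = -1)
u(D) = 2 (u(D) = (-1 + 0*D)*(-6 + 4) = (-1 + 0)*(-2) = -1*(-2) = 2)
1*u(13) - 152 = 1*2 - 152 = 2 - 152 = -150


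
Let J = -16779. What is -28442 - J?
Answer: -11663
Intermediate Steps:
-28442 - J = -28442 - 1*(-16779) = -28442 + 16779 = -11663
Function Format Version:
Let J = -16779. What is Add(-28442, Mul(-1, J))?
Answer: -11663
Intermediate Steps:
Add(-28442, Mul(-1, J)) = Add(-28442, Mul(-1, -16779)) = Add(-28442, 16779) = -11663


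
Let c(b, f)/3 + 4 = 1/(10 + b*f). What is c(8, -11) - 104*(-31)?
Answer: 83511/26 ≈ 3212.0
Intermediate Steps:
c(b, f) = -12 + 3/(10 + b*f)
c(8, -11) - 104*(-31) = 3*(-39 - 4*8*(-11))/(10 + 8*(-11)) - 104*(-31) = 3*(-39 + 352)/(10 - 88) + 3224 = 3*313/(-78) + 3224 = 3*(-1/78)*313 + 3224 = -313/26 + 3224 = 83511/26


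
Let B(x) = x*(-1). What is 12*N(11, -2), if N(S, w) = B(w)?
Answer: 24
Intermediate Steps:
B(x) = -x
N(S, w) = -w
12*N(11, -2) = 12*(-1*(-2)) = 12*2 = 24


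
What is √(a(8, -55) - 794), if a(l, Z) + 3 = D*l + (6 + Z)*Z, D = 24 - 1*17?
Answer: √1954 ≈ 44.204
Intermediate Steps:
D = 7 (D = 24 - 17 = 7)
a(l, Z) = -3 + 7*l + Z*(6 + Z) (a(l, Z) = -3 + (7*l + (6 + Z)*Z) = -3 + (7*l + Z*(6 + Z)) = -3 + 7*l + Z*(6 + Z))
√(a(8, -55) - 794) = √((-3 + (-55)² + 6*(-55) + 7*8) - 794) = √((-3 + 3025 - 330 + 56) - 794) = √(2748 - 794) = √1954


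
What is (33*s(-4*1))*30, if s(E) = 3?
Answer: 2970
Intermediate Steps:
(33*s(-4*1))*30 = (33*3)*30 = 99*30 = 2970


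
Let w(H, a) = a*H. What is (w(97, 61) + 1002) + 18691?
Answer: 25610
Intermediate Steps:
w(H, a) = H*a
(w(97, 61) + 1002) + 18691 = (97*61 + 1002) + 18691 = (5917 + 1002) + 18691 = 6919 + 18691 = 25610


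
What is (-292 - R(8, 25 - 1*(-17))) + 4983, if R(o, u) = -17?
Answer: 4708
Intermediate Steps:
(-292 - R(8, 25 - 1*(-17))) + 4983 = (-292 - 1*(-17)) + 4983 = (-292 + 17) + 4983 = -275 + 4983 = 4708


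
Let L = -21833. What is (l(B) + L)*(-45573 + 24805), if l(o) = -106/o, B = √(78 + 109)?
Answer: 453427744 + 200128*√187/17 ≈ 4.5359e+8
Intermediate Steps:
B = √187 ≈ 13.675
(l(B) + L)*(-45573 + 24805) = (-106*√187/187 - 21833)*(-45573 + 24805) = (-106*√187/187 - 21833)*(-20768) = (-21833 - 106*√187/187)*(-20768) = 453427744 + 200128*√187/17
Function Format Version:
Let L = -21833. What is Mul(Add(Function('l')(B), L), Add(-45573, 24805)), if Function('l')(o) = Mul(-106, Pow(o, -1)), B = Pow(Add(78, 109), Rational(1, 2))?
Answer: Add(453427744, Mul(Rational(200128, 17), Pow(187, Rational(1, 2)))) ≈ 4.5359e+8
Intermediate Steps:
B = Pow(187, Rational(1, 2)) ≈ 13.675
Mul(Add(Function('l')(B), L), Add(-45573, 24805)) = Mul(Add(Mul(-106, Pow(Pow(187, Rational(1, 2)), -1)), -21833), Add(-45573, 24805)) = Mul(Add(Mul(-106, Mul(Rational(1, 187), Pow(187, Rational(1, 2)))), -21833), -20768) = Mul(Add(Mul(Rational(-106, 187), Pow(187, Rational(1, 2))), -21833), -20768) = Mul(Add(-21833, Mul(Rational(-106, 187), Pow(187, Rational(1, 2)))), -20768) = Add(453427744, Mul(Rational(200128, 17), Pow(187, Rational(1, 2))))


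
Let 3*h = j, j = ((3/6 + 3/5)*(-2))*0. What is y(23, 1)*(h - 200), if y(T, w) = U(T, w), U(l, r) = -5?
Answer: 1000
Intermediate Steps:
j = 0 (j = ((3*(⅙) + 3*(⅕))*(-2))*0 = ((½ + ⅗)*(-2))*0 = ((11/10)*(-2))*0 = -11/5*0 = 0)
h = 0 (h = (⅓)*0 = 0)
y(T, w) = -5
y(23, 1)*(h - 200) = -5*(0 - 200) = -5*(-200) = 1000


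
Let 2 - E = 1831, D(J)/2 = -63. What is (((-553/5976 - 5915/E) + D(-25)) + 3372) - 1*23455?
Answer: -220852135133/10930104 ≈ -20206.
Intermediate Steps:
D(J) = -126 (D(J) = 2*(-63) = -126)
E = -1829 (E = 2 - 1*1831 = 2 - 1831 = -1829)
(((-553/5976 - 5915/E) + D(-25)) + 3372) - 1*23455 = (((-553/5976 - 5915/(-1829)) - 126) + 3372) - 1*23455 = (((-553*1/5976 - 5915*(-1/1829)) - 126) + 3372) - 23455 = (((-553/5976 + 5915/1829) - 126) + 3372) - 23455 = ((34336603/10930104 - 126) + 3372) - 23455 = (-1342856501/10930104 + 3372) - 23455 = 35513454187/10930104 - 23455 = -220852135133/10930104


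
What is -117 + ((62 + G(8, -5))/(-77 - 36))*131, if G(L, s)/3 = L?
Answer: -24487/113 ≈ -216.70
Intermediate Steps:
G(L, s) = 3*L
-117 + ((62 + G(8, -5))/(-77 - 36))*131 = -117 + ((62 + 3*8)/(-77 - 36))*131 = -117 + ((62 + 24)/(-113))*131 = -117 + (86*(-1/113))*131 = -117 - 86/113*131 = -117 - 11266/113 = -24487/113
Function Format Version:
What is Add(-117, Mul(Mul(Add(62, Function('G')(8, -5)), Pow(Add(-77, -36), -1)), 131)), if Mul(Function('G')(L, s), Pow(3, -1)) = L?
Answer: Rational(-24487, 113) ≈ -216.70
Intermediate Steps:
Function('G')(L, s) = Mul(3, L)
Add(-117, Mul(Mul(Add(62, Function('G')(8, -5)), Pow(Add(-77, -36), -1)), 131)) = Add(-117, Mul(Mul(Add(62, Mul(3, 8)), Pow(Add(-77, -36), -1)), 131)) = Add(-117, Mul(Mul(Add(62, 24), Pow(-113, -1)), 131)) = Add(-117, Mul(Mul(86, Rational(-1, 113)), 131)) = Add(-117, Mul(Rational(-86, 113), 131)) = Add(-117, Rational(-11266, 113)) = Rational(-24487, 113)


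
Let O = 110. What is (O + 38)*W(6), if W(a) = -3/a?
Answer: -74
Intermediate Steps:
(O + 38)*W(6) = (110 + 38)*(-3/6) = 148*(-3*⅙) = 148*(-½) = -74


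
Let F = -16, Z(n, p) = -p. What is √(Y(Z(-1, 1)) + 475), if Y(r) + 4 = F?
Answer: √455 ≈ 21.331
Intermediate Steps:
Y(r) = -20 (Y(r) = -4 - 16 = -20)
√(Y(Z(-1, 1)) + 475) = √(-20 + 475) = √455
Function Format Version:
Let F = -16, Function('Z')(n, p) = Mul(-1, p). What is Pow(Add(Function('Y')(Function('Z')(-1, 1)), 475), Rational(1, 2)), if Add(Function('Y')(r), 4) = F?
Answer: Pow(455, Rational(1, 2)) ≈ 21.331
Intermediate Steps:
Function('Y')(r) = -20 (Function('Y')(r) = Add(-4, -16) = -20)
Pow(Add(Function('Y')(Function('Z')(-1, 1)), 475), Rational(1, 2)) = Pow(Add(-20, 475), Rational(1, 2)) = Pow(455, Rational(1, 2))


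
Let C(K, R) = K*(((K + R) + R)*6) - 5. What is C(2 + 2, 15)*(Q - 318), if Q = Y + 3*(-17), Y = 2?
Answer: -297637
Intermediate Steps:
C(K, R) = -5 + K*(6*K + 12*R) (C(K, R) = K*((K + 2*R)*6) - 5 = K*(6*K + 12*R) - 5 = -5 + K*(6*K + 12*R))
Q = -49 (Q = 2 + 3*(-17) = 2 - 51 = -49)
C(2 + 2, 15)*(Q - 318) = (-5 + 6*(2 + 2)² + 12*(2 + 2)*15)*(-49 - 318) = (-5 + 6*4² + 12*4*15)*(-367) = (-5 + 6*16 + 720)*(-367) = (-5 + 96 + 720)*(-367) = 811*(-367) = -297637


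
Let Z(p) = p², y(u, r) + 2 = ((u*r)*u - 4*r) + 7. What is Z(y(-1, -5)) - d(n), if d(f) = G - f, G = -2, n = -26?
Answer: 376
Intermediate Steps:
y(u, r) = 5 - 4*r + r*u² (y(u, r) = -2 + (((u*r)*u - 4*r) + 7) = -2 + (((r*u)*u - 4*r) + 7) = -2 + ((r*u² - 4*r) + 7) = -2 + ((-4*r + r*u²) + 7) = -2 + (7 - 4*r + r*u²) = 5 - 4*r + r*u²)
d(f) = -2 - f
Z(y(-1, -5)) - d(n) = (5 - 4*(-5) - 5*(-1)²)² - (-2 - 1*(-26)) = (5 + 20 - 5*1)² - (-2 + 26) = (5 + 20 - 5)² - 1*24 = 20² - 24 = 400 - 24 = 376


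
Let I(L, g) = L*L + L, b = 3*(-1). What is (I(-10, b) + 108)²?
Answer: 39204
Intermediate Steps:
b = -3
I(L, g) = L + L² (I(L, g) = L² + L = L + L²)
(I(-10, b) + 108)² = (-10*(1 - 10) + 108)² = (-10*(-9) + 108)² = (90 + 108)² = 198² = 39204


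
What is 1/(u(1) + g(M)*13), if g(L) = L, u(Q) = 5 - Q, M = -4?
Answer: -1/48 ≈ -0.020833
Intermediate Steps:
1/(u(1) + g(M)*13) = 1/((5 - 1*1) - 4*13) = 1/((5 - 1) - 52) = 1/(4 - 52) = 1/(-48) = -1/48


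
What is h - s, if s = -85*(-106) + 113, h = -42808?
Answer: -51931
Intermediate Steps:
s = 9123 (s = 9010 + 113 = 9123)
h - s = -42808 - 1*9123 = -42808 - 9123 = -51931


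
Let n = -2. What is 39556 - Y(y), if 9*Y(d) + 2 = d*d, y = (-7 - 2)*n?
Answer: 355682/9 ≈ 39520.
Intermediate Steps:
y = 18 (y = (-7 - 2)*(-2) = -9*(-2) = 18)
Y(d) = -2/9 + d**2/9 (Y(d) = -2/9 + (d*d)/9 = -2/9 + d**2/9)
39556 - Y(y) = 39556 - (-2/9 + (1/9)*18**2) = 39556 - (-2/9 + (1/9)*324) = 39556 - (-2/9 + 36) = 39556 - 1*322/9 = 39556 - 322/9 = 355682/9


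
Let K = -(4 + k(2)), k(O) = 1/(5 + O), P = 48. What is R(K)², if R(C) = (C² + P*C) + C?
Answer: 82919236/2401 ≈ 34535.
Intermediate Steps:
K = -29/7 (K = -(4 + 1/(5 + 2)) = -(4 + 1/7) = -(4 + ⅐) = -1*29/7 = -29/7 ≈ -4.1429)
R(C) = C² + 49*C (R(C) = (C² + 48*C) + C = C² + 49*C)
R(K)² = (-29*(49 - 29/7)/7)² = (-29/7*314/7)² = (-9106/49)² = 82919236/2401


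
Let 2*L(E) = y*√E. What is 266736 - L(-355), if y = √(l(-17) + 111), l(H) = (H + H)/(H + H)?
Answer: 266736 - 2*I*√2485 ≈ 2.6674e+5 - 99.7*I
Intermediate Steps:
l(H) = 1 (l(H) = (2*H)/((2*H)) = (2*H)*(1/(2*H)) = 1)
y = 4*√7 (y = √(1 + 111) = √112 = 4*√7 ≈ 10.583)
L(E) = 2*√7*√E (L(E) = ((4*√7)*√E)/2 = (4*√7*√E)/2 = 2*√7*√E)
266736 - L(-355) = 266736 - 2*√7*√(-355) = 266736 - 2*√7*I*√355 = 266736 - 2*I*√2485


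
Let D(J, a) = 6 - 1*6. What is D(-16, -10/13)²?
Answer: 0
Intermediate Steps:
D(J, a) = 0 (D(J, a) = 6 - 6 = 0)
D(-16, -10/13)² = 0² = 0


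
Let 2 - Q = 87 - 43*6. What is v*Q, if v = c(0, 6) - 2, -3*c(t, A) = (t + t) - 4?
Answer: -346/3 ≈ -115.33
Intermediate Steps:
c(t, A) = 4/3 - 2*t/3 (c(t, A) = -((t + t) - 4)/3 = -(2*t - 4)/3 = -(-4 + 2*t)/3 = 4/3 - 2*t/3)
Q = 173 (Q = 2 - (87 - 43*6) = 2 - (87 - 258) = 2 - 1*(-171) = 2 + 171 = 173)
v = -⅔ (v = (4/3 - ⅔*0) - 2 = (4/3 + 0) - 2 = 4/3 - 2 = -⅔ ≈ -0.66667)
v*Q = -⅔*173 = -346/3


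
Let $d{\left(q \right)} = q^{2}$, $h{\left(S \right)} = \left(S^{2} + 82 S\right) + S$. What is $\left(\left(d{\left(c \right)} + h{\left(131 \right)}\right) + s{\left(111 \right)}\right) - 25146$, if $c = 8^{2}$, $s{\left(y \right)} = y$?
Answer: $7095$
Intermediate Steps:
$c = 64$
$h{\left(S \right)} = S^{2} + 83 S$
$\left(\left(d{\left(c \right)} + h{\left(131 \right)}\right) + s{\left(111 \right)}\right) - 25146 = \left(\left(64^{2} + 131 \left(83 + 131\right)\right) + 111\right) - 25146 = \left(\left(4096 + 131 \cdot 214\right) + 111\right) - 25146 = \left(\left(4096 + 28034\right) + 111\right) - 25146 = \left(32130 + 111\right) - 25146 = 32241 - 25146 = 7095$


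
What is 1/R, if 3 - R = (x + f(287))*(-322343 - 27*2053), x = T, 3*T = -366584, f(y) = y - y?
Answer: -3/138485904007 ≈ -2.1663e-11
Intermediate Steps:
f(y) = 0
T = -366584/3 (T = (⅓)*(-366584) = -366584/3 ≈ -1.2219e+5)
x = -366584/3 ≈ -1.2219e+5
R = -138485904007/3 (R = 3 - (-366584/3 + 0)*(-322343 - 27*2053) = 3 - (-366584)*(-322343 - 55431)/3 = 3 - (-366584)*(-377774)/3 = 3 - 1*138485904016/3 = 3 - 138485904016/3 = -138485904007/3 ≈ -4.6162e+10)
1/R = 1/(-138485904007/3) = -3/138485904007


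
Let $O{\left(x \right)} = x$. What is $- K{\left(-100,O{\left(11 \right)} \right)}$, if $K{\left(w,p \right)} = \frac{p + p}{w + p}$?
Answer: $\frac{22}{89} \approx 0.24719$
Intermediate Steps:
$K{\left(w,p \right)} = \frac{2 p}{p + w}$
$- K{\left(-100,O{\left(11 \right)} \right)} = - \frac{2 \cdot 11}{11 - 100} = - \frac{2 \cdot 11}{-89} = - \frac{2 \cdot 11 \left(-1\right)}{89} = \left(-1\right) \left(- \frac{22}{89}\right) = \frac{22}{89}$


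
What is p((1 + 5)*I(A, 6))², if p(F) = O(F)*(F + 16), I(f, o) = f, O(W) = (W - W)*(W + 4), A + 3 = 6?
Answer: 0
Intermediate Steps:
A = 3 (A = -3 + 6 = 3)
O(W) = 0 (O(W) = 0*(4 + W) = 0)
p(F) = 0 (p(F) = 0*(F + 16) = 0*(16 + F) = 0)
p((1 + 5)*I(A, 6))² = 0² = 0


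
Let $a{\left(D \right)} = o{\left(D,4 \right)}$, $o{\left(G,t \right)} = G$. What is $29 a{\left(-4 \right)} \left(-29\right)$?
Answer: $3364$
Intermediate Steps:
$a{\left(D \right)} = D$
$29 a{\left(-4 \right)} \left(-29\right) = 29 \left(-4\right) \left(-29\right) = \left(-116\right) \left(-29\right) = 3364$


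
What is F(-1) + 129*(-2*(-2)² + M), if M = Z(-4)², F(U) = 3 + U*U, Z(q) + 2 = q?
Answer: 3616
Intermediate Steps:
Z(q) = -2 + q
F(U) = 3 + U²
M = 36 (M = (-2 - 4)² = (-6)² = 36)
F(-1) + 129*(-2*(-2)² + M) = (3 + (-1)²) + 129*(-2*(-2)² + 36) = (3 + 1) + 129*(-2*4 + 36) = 4 + 129*(-8 + 36) = 4 + 129*28 = 4 + 3612 = 3616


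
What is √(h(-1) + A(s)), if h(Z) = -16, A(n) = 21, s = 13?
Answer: √5 ≈ 2.2361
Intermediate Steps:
√(h(-1) + A(s)) = √(-16 + 21) = √5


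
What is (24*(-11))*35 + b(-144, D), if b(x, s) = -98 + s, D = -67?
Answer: -9405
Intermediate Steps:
(24*(-11))*35 + b(-144, D) = (24*(-11))*35 + (-98 - 67) = -264*35 - 165 = -9240 - 165 = -9405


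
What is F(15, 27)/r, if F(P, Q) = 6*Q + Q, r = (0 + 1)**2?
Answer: 189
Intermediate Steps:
r = 1 (r = 1**2 = 1)
F(P, Q) = 7*Q
F(15, 27)/r = (7*27)/1 = 189*1 = 189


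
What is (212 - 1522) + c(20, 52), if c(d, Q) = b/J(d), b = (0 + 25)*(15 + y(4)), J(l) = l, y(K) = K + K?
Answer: -5125/4 ≈ -1281.3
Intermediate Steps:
y(K) = 2*K
b = 575 (b = (0 + 25)*(15 + 2*4) = 25*(15 + 8) = 25*23 = 575)
c(d, Q) = 575/d
(212 - 1522) + c(20, 52) = (212 - 1522) + 575/20 = -1310 + 575*(1/20) = -1310 + 115/4 = -5125/4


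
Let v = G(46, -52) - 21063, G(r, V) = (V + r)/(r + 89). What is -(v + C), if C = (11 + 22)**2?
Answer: 898832/45 ≈ 19974.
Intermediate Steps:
C = 1089 (C = 33**2 = 1089)
G(r, V) = (V + r)/(89 + r)
v = -947837/45 (v = (-52 + 46)/(89 + 46) - 21063 = -6/135 - 21063 = (1/135)*(-6) - 21063 = -2/45 - 21063 = -947837/45 ≈ -21063.)
-(v + C) = -(-947837/45 + 1089) = -1*(-898832/45) = 898832/45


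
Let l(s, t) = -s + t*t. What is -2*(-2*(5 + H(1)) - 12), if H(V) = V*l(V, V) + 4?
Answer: 60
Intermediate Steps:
l(s, t) = t² - s (l(s, t) = -s + t² = t² - s)
H(V) = 4 + V*(V² - V) (H(V) = V*(V² - V) + 4 = 4 + V*(V² - V))
-2*(-2*(5 + H(1)) - 12) = -2*(-2*(5 + (4 + 1²*(-1 + 1))) - 12) = -2*(-2*(5 + (4 + 1*0)) - 12) = -2*(-2*(5 + (4 + 0)) - 12) = -2*(-2*(5 + 4) - 12) = -2*(-2*9 - 12) = -2*(-18 - 12) = -2*(-30) = 60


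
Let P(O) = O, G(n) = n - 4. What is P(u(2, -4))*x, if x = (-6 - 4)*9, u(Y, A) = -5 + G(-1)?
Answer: 900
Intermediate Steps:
G(n) = -4 + n
u(Y, A) = -10 (u(Y, A) = -5 + (-4 - 1) = -5 - 5 = -10)
x = -90 (x = -10*9 = -90)
P(u(2, -4))*x = -10*(-90) = 900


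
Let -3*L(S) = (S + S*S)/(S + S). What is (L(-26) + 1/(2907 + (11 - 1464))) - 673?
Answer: -1458724/2181 ≈ -668.83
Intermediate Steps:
L(S) = -(S + S**2)/(6*S) (L(S) = -(S + S*S)/(3*(S + S)) = -(S + S**2)/(3*(2*S)) = -(S + S**2)*1/(2*S)/3 = -(S + S**2)/(6*S))
(L(-26) + 1/(2907 + (11 - 1464))) - 673 = ((-1/6 - 1/6*(-26)) + 1/(2907 + (11 - 1464))) - 673 = ((-1/6 + 13/3) + 1/(2907 - 1453)) - 673 = (25/6 + 1/1454) - 673 = 9089/2181 - 673 = -1458724/2181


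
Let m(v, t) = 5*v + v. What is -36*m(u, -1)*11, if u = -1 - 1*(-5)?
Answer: -9504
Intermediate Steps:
u = 4 (u = -1 + 5 = 4)
m(v, t) = 6*v
-36*m(u, -1)*11 = -216*4*11 = -36*24*11 = -864*11 = -9504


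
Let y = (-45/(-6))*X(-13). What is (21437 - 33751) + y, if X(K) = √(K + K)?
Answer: -12314 + 15*I*√26/2 ≈ -12314.0 + 38.243*I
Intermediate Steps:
X(K) = √2*√K (X(K) = √(2*K) = √2*√K)
y = 15*I*√26/2 (y = (-45/(-6))*(√2*√(-13)) = (-45*(-⅙))*(√2*(I*√13)) = 15*(I*√26)/2 = 15*I*√26/2 ≈ 38.243*I)
(21437 - 33751) + y = (21437 - 33751) + 15*I*√26/2 = -12314 + 15*I*√26/2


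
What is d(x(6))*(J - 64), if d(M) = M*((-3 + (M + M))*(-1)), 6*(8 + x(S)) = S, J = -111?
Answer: 20825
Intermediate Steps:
x(S) = -8 + S/6
d(M) = M*(3 - 2*M) (d(M) = M*((-3 + 2*M)*(-1)) = M*(3 - 2*M))
d(x(6))*(J - 64) = ((-8 + (⅙)*6)*(3 - 2*(-8 + (⅙)*6)))*(-111 - 64) = ((-8 + 1)*(3 - 2*(-8 + 1)))*(-175) = -7*(3 - 2*(-7))*(-175) = -7*(3 + 14)*(-175) = -7*17*(-175) = -119*(-175) = 20825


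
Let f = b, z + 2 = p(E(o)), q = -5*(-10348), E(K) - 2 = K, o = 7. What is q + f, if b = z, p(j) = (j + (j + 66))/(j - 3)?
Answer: 51752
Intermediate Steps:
E(K) = 2 + K
q = 51740
p(j) = (66 + 2*j)/(-3 + j) (p(j) = (j + (66 + j))/(-3 + j) = (66 + 2*j)/(-3 + j))
z = 12 (z = -2 + 2*(33 + (2 + 7))/(-3 + (2 + 7)) = -2 + 2*(33 + 9)/(-3 + 9) = -2 + 2*42/6 = -2 + 2*(⅙)*42 = -2 + 14 = 12)
b = 12
f = 12
q + f = 51740 + 12 = 51752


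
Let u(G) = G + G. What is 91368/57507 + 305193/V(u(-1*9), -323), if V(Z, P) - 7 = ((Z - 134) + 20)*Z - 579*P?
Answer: 11618611017/3630608600 ≈ 3.2002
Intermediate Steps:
u(G) = 2*G
V(Z, P) = 7 - 579*P + Z*(-114 + Z) (V(Z, P) = 7 + (((Z - 134) + 20)*Z - 579*P) = 7 + (((-134 + Z) + 20)*Z - 579*P) = 7 + ((-114 + Z)*Z - 579*P) = 7 + (Z*(-114 + Z) - 579*P) = 7 + (-579*P + Z*(-114 + Z)) = 7 - 579*P + Z*(-114 + Z))
91368/57507 + 305193/V(u(-1*9), -323) = 91368/57507 + 305193/(7 + (2*(-1*9))² - 579*(-323) - 228*(-1*9)) = 91368*(1/57507) + 305193/(7 + (2*(-9))² + 187017 - 228*(-9)) = 30456/19169 + 305193/(7 + (-18)² + 187017 - 114*(-18)) = 30456/19169 + 305193/(7 + 324 + 187017 + 2052) = 30456/19169 + 305193/189400 = 11618611017/3630608600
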